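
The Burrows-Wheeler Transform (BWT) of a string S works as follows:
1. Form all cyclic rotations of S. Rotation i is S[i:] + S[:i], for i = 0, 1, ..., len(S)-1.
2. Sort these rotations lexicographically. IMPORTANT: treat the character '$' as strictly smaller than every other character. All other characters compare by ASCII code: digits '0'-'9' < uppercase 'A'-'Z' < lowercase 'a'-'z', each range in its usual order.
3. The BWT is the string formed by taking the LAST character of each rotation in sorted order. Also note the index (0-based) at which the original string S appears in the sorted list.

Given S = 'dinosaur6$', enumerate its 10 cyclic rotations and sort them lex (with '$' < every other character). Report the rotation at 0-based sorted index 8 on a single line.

All 10 rotations (rotation i = S[i:]+S[:i]):
  rot[0] = dinosaur6$
  rot[1] = inosaur6$d
  rot[2] = nosaur6$di
  rot[3] = osaur6$din
  rot[4] = saur6$dino
  rot[5] = aur6$dinos
  rot[6] = ur6$dinosa
  rot[7] = r6$dinosau
  rot[8] = 6$dinosaur
  rot[9] = $dinosaur6
Sorted (with $ < everything):
  sorted[0] = $dinosaur6
  sorted[1] = 6$dinosaur
  sorted[2] = aur6$dinos
  sorted[3] = dinosaur6$
  sorted[4] = inosaur6$d
  sorted[5] = nosaur6$di
  sorted[6] = osaur6$din
  sorted[7] = r6$dinosau
  sorted[8] = saur6$dino
  sorted[9] = ur6$dinosa
sorted[8] = saur6$dino

Answer: saur6$dino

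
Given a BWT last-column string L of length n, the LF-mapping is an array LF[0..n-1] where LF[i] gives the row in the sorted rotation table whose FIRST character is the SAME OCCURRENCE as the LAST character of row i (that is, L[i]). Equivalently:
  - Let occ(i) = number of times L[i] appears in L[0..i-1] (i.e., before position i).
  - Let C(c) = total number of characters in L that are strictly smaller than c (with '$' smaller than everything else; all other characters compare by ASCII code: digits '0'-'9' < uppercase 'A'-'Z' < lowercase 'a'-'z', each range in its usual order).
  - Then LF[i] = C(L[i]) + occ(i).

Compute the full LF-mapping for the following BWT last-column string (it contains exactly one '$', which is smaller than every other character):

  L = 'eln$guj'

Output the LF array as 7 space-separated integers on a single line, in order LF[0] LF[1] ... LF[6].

Char counts: '$':1, 'e':1, 'g':1, 'j':1, 'l':1, 'n':1, 'u':1
C (first-col start): C('$')=0, C('e')=1, C('g')=2, C('j')=3, C('l')=4, C('n')=5, C('u')=6
L[0]='e': occ=0, LF[0]=C('e')+0=1+0=1
L[1]='l': occ=0, LF[1]=C('l')+0=4+0=4
L[2]='n': occ=0, LF[2]=C('n')+0=5+0=5
L[3]='$': occ=0, LF[3]=C('$')+0=0+0=0
L[4]='g': occ=0, LF[4]=C('g')+0=2+0=2
L[5]='u': occ=0, LF[5]=C('u')+0=6+0=6
L[6]='j': occ=0, LF[6]=C('j')+0=3+0=3

Answer: 1 4 5 0 2 6 3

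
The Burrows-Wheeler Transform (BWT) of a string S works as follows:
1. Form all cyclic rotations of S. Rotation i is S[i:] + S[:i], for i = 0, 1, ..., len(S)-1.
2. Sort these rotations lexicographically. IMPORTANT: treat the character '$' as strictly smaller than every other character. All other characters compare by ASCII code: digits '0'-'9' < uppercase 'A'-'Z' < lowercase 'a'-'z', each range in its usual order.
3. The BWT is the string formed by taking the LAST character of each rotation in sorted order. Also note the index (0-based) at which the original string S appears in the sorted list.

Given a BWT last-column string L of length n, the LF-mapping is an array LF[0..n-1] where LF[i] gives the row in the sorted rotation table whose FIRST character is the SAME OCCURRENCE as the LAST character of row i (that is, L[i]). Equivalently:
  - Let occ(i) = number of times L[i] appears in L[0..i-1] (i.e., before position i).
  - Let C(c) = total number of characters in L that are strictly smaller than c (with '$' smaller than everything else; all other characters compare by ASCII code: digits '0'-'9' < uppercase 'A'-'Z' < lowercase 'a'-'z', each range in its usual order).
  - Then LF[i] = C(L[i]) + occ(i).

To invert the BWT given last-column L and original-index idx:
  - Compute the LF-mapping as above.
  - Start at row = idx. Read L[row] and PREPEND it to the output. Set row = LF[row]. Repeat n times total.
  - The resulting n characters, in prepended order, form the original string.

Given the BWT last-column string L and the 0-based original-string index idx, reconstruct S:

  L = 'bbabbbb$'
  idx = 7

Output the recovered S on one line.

LF mapping: 2 3 1 4 5 6 7 0
Walk LF starting at row 7, prepending L[row]:
  step 1: row=7, L[7]='$', prepend. Next row=LF[7]=0
  step 2: row=0, L[0]='b', prepend. Next row=LF[0]=2
  step 3: row=2, L[2]='a', prepend. Next row=LF[2]=1
  step 4: row=1, L[1]='b', prepend. Next row=LF[1]=3
  step 5: row=3, L[3]='b', prepend. Next row=LF[3]=4
  step 6: row=4, L[4]='b', prepend. Next row=LF[4]=5
  step 7: row=5, L[5]='b', prepend. Next row=LF[5]=6
  step 8: row=6, L[6]='b', prepend. Next row=LF[6]=7
Reversed output: bbbbbab$

Answer: bbbbbab$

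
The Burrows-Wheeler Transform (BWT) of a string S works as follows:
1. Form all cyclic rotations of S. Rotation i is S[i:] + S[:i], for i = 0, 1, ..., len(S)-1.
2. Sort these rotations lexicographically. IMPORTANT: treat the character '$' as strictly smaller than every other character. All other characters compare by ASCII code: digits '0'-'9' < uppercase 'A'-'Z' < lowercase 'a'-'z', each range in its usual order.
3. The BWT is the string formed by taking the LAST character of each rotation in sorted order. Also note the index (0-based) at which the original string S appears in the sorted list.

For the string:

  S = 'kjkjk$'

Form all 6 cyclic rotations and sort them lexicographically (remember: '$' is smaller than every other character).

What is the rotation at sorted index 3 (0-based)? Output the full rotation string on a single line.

Answer: k$kjkj

Derivation:
All 6 rotations (rotation i = S[i:]+S[:i]):
  rot[0] = kjkjk$
  rot[1] = jkjk$k
  rot[2] = kjk$kj
  rot[3] = jk$kjk
  rot[4] = k$kjkj
  rot[5] = $kjkjk
Sorted (with $ < everything):
  sorted[0] = $kjkjk
  sorted[1] = jk$kjk
  sorted[2] = jkjk$k
  sorted[3] = k$kjkj
  sorted[4] = kjk$kj
  sorted[5] = kjkjk$
sorted[3] = k$kjkj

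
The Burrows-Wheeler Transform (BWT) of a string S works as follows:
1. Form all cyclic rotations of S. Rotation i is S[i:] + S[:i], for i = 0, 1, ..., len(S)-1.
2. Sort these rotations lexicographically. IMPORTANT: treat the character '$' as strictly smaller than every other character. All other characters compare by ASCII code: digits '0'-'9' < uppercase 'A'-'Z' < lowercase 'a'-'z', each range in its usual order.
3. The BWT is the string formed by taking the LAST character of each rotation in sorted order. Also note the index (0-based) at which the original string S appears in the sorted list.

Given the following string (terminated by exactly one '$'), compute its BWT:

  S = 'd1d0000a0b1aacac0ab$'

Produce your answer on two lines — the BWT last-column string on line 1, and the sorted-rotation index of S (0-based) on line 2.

All 20 rotations (rotation i = S[i:]+S[:i]):
  rot[0] = d1d0000a0b1aacac0ab$
  rot[1] = 1d0000a0b1aacac0ab$d
  rot[2] = d0000a0b1aacac0ab$d1
  rot[3] = 0000a0b1aacac0ab$d1d
  rot[4] = 000a0b1aacac0ab$d1d0
  rot[5] = 00a0b1aacac0ab$d1d00
  rot[6] = 0a0b1aacac0ab$d1d000
  rot[7] = a0b1aacac0ab$d1d0000
  rot[8] = 0b1aacac0ab$d1d0000a
  rot[9] = b1aacac0ab$d1d0000a0
  rot[10] = 1aacac0ab$d1d0000a0b
  rot[11] = aacac0ab$d1d0000a0b1
  rot[12] = acac0ab$d1d0000a0b1a
  rot[13] = cac0ab$d1d0000a0b1aa
  rot[14] = ac0ab$d1d0000a0b1aac
  rot[15] = c0ab$d1d0000a0b1aaca
  rot[16] = 0ab$d1d0000a0b1aacac
  rot[17] = ab$d1d0000a0b1aacac0
  rot[18] = b$d1d0000a0b1aacac0a
  rot[19] = $d1d0000a0b1aacac0ab
Sorted (with $ < everything):
  sorted[0] = $d1d0000a0b1aacac0ab  (last char: 'b')
  sorted[1] = 0000a0b1aacac0ab$d1d  (last char: 'd')
  sorted[2] = 000a0b1aacac0ab$d1d0  (last char: '0')
  sorted[3] = 00a0b1aacac0ab$d1d00  (last char: '0')
  sorted[4] = 0a0b1aacac0ab$d1d000  (last char: '0')
  sorted[5] = 0ab$d1d0000a0b1aacac  (last char: 'c')
  sorted[6] = 0b1aacac0ab$d1d0000a  (last char: 'a')
  sorted[7] = 1aacac0ab$d1d0000a0b  (last char: 'b')
  sorted[8] = 1d0000a0b1aacac0ab$d  (last char: 'd')
  sorted[9] = a0b1aacac0ab$d1d0000  (last char: '0')
  sorted[10] = aacac0ab$d1d0000a0b1  (last char: '1')
  sorted[11] = ab$d1d0000a0b1aacac0  (last char: '0')
  sorted[12] = ac0ab$d1d0000a0b1aac  (last char: 'c')
  sorted[13] = acac0ab$d1d0000a0b1a  (last char: 'a')
  sorted[14] = b$d1d0000a0b1aacac0a  (last char: 'a')
  sorted[15] = b1aacac0ab$d1d0000a0  (last char: '0')
  sorted[16] = c0ab$d1d0000a0b1aaca  (last char: 'a')
  sorted[17] = cac0ab$d1d0000a0b1aa  (last char: 'a')
  sorted[18] = d0000a0b1aacac0ab$d1  (last char: '1')
  sorted[19] = d1d0000a0b1aacac0ab$  (last char: '$')
Last column: bd000cabd010caa0aa1$
Original string S is at sorted index 19

Answer: bd000cabd010caa0aa1$
19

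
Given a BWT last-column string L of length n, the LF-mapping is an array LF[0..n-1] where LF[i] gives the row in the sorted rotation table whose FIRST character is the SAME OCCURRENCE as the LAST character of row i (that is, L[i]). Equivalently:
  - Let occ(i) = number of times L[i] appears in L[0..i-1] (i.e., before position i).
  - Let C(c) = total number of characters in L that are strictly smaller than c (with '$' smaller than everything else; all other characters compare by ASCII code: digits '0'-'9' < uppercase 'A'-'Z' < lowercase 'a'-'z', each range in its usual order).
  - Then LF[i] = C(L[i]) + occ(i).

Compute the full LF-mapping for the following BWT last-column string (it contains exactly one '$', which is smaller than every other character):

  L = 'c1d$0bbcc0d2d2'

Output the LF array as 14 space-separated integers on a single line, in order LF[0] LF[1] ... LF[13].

Answer: 8 3 11 0 1 6 7 9 10 2 12 4 13 5

Derivation:
Char counts: '$':1, '0':2, '1':1, '2':2, 'b':2, 'c':3, 'd':3
C (first-col start): C('$')=0, C('0')=1, C('1')=3, C('2')=4, C('b')=6, C('c')=8, C('d')=11
L[0]='c': occ=0, LF[0]=C('c')+0=8+0=8
L[1]='1': occ=0, LF[1]=C('1')+0=3+0=3
L[2]='d': occ=0, LF[2]=C('d')+0=11+0=11
L[3]='$': occ=0, LF[3]=C('$')+0=0+0=0
L[4]='0': occ=0, LF[4]=C('0')+0=1+0=1
L[5]='b': occ=0, LF[5]=C('b')+0=6+0=6
L[6]='b': occ=1, LF[6]=C('b')+1=6+1=7
L[7]='c': occ=1, LF[7]=C('c')+1=8+1=9
L[8]='c': occ=2, LF[8]=C('c')+2=8+2=10
L[9]='0': occ=1, LF[9]=C('0')+1=1+1=2
L[10]='d': occ=1, LF[10]=C('d')+1=11+1=12
L[11]='2': occ=0, LF[11]=C('2')+0=4+0=4
L[12]='d': occ=2, LF[12]=C('d')+2=11+2=13
L[13]='2': occ=1, LF[13]=C('2')+1=4+1=5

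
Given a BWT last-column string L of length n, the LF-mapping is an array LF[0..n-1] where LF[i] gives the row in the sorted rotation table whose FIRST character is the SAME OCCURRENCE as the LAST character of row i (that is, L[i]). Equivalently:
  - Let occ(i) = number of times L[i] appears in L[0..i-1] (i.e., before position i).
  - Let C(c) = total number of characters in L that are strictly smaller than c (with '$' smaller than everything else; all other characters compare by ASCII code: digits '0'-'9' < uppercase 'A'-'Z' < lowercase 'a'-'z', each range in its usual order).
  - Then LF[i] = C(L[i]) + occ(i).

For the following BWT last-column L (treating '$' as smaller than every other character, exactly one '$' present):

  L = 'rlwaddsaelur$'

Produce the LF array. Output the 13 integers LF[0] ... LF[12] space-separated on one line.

Answer: 8 6 12 1 3 4 10 2 5 7 11 9 0

Derivation:
Char counts: '$':1, 'a':2, 'd':2, 'e':1, 'l':2, 'r':2, 's':1, 'u':1, 'w':1
C (first-col start): C('$')=0, C('a')=1, C('d')=3, C('e')=5, C('l')=6, C('r')=8, C('s')=10, C('u')=11, C('w')=12
L[0]='r': occ=0, LF[0]=C('r')+0=8+0=8
L[1]='l': occ=0, LF[1]=C('l')+0=6+0=6
L[2]='w': occ=0, LF[2]=C('w')+0=12+0=12
L[3]='a': occ=0, LF[3]=C('a')+0=1+0=1
L[4]='d': occ=0, LF[4]=C('d')+0=3+0=3
L[5]='d': occ=1, LF[5]=C('d')+1=3+1=4
L[6]='s': occ=0, LF[6]=C('s')+0=10+0=10
L[7]='a': occ=1, LF[7]=C('a')+1=1+1=2
L[8]='e': occ=0, LF[8]=C('e')+0=5+0=5
L[9]='l': occ=1, LF[9]=C('l')+1=6+1=7
L[10]='u': occ=0, LF[10]=C('u')+0=11+0=11
L[11]='r': occ=1, LF[11]=C('r')+1=8+1=9
L[12]='$': occ=0, LF[12]=C('$')+0=0+0=0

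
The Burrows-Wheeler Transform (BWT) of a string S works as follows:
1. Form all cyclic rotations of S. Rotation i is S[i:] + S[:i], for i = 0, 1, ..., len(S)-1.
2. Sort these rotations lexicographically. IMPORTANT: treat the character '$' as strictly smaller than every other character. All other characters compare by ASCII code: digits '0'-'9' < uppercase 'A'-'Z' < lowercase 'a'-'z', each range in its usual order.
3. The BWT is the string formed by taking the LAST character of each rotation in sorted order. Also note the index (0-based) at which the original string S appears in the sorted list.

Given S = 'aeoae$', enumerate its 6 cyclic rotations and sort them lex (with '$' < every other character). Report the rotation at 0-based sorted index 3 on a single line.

Answer: e$aeoa

Derivation:
All 6 rotations (rotation i = S[i:]+S[:i]):
  rot[0] = aeoae$
  rot[1] = eoae$a
  rot[2] = oae$ae
  rot[3] = ae$aeo
  rot[4] = e$aeoa
  rot[5] = $aeoae
Sorted (with $ < everything):
  sorted[0] = $aeoae
  sorted[1] = ae$aeo
  sorted[2] = aeoae$
  sorted[3] = e$aeoa
  sorted[4] = eoae$a
  sorted[5] = oae$ae
sorted[3] = e$aeoa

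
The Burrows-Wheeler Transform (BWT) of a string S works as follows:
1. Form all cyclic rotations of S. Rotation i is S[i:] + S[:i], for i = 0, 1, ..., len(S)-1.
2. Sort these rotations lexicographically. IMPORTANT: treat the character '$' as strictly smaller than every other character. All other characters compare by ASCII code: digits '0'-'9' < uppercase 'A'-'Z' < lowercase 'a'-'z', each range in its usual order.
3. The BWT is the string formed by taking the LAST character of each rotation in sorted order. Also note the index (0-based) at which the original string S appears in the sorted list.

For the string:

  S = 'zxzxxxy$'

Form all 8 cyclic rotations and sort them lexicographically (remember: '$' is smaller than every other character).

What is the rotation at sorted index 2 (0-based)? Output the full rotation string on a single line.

All 8 rotations (rotation i = S[i:]+S[:i]):
  rot[0] = zxzxxxy$
  rot[1] = xzxxxy$z
  rot[2] = zxxxy$zx
  rot[3] = xxxy$zxz
  rot[4] = xxy$zxzx
  rot[5] = xy$zxzxx
  rot[6] = y$zxzxxx
  rot[7] = $zxzxxxy
Sorted (with $ < everything):
  sorted[0] = $zxzxxxy
  sorted[1] = xxxy$zxz
  sorted[2] = xxy$zxzx
  sorted[3] = xy$zxzxx
  sorted[4] = xzxxxy$z
  sorted[5] = y$zxzxxx
  sorted[6] = zxxxy$zx
  sorted[7] = zxzxxxy$
sorted[2] = xxy$zxzx

Answer: xxy$zxzx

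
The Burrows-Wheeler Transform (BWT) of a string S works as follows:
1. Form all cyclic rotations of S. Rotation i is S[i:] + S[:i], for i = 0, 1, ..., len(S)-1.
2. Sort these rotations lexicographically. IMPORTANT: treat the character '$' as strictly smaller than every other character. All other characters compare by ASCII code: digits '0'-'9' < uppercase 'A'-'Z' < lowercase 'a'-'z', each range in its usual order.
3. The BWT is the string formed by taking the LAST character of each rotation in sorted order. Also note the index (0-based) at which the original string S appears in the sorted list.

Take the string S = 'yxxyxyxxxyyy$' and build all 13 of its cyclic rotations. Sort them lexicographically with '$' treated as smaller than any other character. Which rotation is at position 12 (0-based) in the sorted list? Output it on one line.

All 13 rotations (rotation i = S[i:]+S[:i]):
  rot[0] = yxxyxyxxxyyy$
  rot[1] = xxyxyxxxyyy$y
  rot[2] = xyxyxxxyyy$yx
  rot[3] = yxyxxxyyy$yxx
  rot[4] = xyxxxyyy$yxxy
  rot[5] = yxxxyyy$yxxyx
  rot[6] = xxxyyy$yxxyxy
  rot[7] = xxyyy$yxxyxyx
  rot[8] = xyyy$yxxyxyxx
  rot[9] = yyy$yxxyxyxxx
  rot[10] = yy$yxxyxyxxxy
  rot[11] = y$yxxyxyxxxyy
  rot[12] = $yxxyxyxxxyyy
Sorted (with $ < everything):
  sorted[0] = $yxxyxyxxxyyy
  sorted[1] = xxxyyy$yxxyxy
  sorted[2] = xxyxyxxxyyy$y
  sorted[3] = xxyyy$yxxyxyx
  sorted[4] = xyxxxyyy$yxxy
  sorted[5] = xyxyxxxyyy$yx
  sorted[6] = xyyy$yxxyxyxx
  sorted[7] = y$yxxyxyxxxyy
  sorted[8] = yxxxyyy$yxxyx
  sorted[9] = yxxyxyxxxyyy$
  sorted[10] = yxyxxxyyy$yxx
  sorted[11] = yy$yxxyxyxxxy
  sorted[12] = yyy$yxxyxyxxx
sorted[12] = yyy$yxxyxyxxx

Answer: yyy$yxxyxyxxx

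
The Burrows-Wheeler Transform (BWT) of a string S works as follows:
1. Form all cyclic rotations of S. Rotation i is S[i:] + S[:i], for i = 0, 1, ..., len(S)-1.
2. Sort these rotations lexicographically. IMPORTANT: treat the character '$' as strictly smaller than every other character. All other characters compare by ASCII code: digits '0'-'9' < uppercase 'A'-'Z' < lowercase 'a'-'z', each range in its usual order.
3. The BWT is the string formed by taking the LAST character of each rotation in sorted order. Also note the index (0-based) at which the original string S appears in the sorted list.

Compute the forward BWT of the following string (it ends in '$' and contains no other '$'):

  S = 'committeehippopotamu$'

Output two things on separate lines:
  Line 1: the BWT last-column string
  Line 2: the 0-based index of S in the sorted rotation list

Answer: ut$teehmmoacpppoiotim
2

Derivation:
All 21 rotations (rotation i = S[i:]+S[:i]):
  rot[0] = committeehippopotamu$
  rot[1] = ommitteehippopotamu$c
  rot[2] = mmitteehippopotamu$co
  rot[3] = mitteehippopotamu$com
  rot[4] = itteehippopotamu$comm
  rot[5] = tteehippopotamu$commi
  rot[6] = teehippopotamu$commit
  rot[7] = eehippopotamu$committ
  rot[8] = ehippopotamu$committe
  rot[9] = hippopotamu$committee
  rot[10] = ippopotamu$committeeh
  rot[11] = ppopotamu$committeehi
  rot[12] = popotamu$committeehip
  rot[13] = opotamu$committeehipp
  rot[14] = potamu$committeehippo
  rot[15] = otamu$committeehippop
  rot[16] = tamu$committeehippopo
  rot[17] = amu$committeehippopot
  rot[18] = mu$committeehippopota
  rot[19] = u$committeehippopotam
  rot[20] = $committeehippopotamu
Sorted (with $ < everything):
  sorted[0] = $committeehippopotamu  (last char: 'u')
  sorted[1] = amu$committeehippopot  (last char: 't')
  sorted[2] = committeehippopotamu$  (last char: '$')
  sorted[3] = eehippopotamu$committ  (last char: 't')
  sorted[4] = ehippopotamu$committe  (last char: 'e')
  sorted[5] = hippopotamu$committee  (last char: 'e')
  sorted[6] = ippopotamu$committeeh  (last char: 'h')
  sorted[7] = itteehippopotamu$comm  (last char: 'm')
  sorted[8] = mitteehippopotamu$com  (last char: 'm')
  sorted[9] = mmitteehippopotamu$co  (last char: 'o')
  sorted[10] = mu$committeehippopota  (last char: 'a')
  sorted[11] = ommitteehippopotamu$c  (last char: 'c')
  sorted[12] = opotamu$committeehipp  (last char: 'p')
  sorted[13] = otamu$committeehippop  (last char: 'p')
  sorted[14] = popotamu$committeehip  (last char: 'p')
  sorted[15] = potamu$committeehippo  (last char: 'o')
  sorted[16] = ppopotamu$committeehi  (last char: 'i')
  sorted[17] = tamu$committeehippopo  (last char: 'o')
  sorted[18] = teehippopotamu$commit  (last char: 't')
  sorted[19] = tteehippopotamu$commi  (last char: 'i')
  sorted[20] = u$committeehippopotam  (last char: 'm')
Last column: ut$teehmmoacpppoiotim
Original string S is at sorted index 2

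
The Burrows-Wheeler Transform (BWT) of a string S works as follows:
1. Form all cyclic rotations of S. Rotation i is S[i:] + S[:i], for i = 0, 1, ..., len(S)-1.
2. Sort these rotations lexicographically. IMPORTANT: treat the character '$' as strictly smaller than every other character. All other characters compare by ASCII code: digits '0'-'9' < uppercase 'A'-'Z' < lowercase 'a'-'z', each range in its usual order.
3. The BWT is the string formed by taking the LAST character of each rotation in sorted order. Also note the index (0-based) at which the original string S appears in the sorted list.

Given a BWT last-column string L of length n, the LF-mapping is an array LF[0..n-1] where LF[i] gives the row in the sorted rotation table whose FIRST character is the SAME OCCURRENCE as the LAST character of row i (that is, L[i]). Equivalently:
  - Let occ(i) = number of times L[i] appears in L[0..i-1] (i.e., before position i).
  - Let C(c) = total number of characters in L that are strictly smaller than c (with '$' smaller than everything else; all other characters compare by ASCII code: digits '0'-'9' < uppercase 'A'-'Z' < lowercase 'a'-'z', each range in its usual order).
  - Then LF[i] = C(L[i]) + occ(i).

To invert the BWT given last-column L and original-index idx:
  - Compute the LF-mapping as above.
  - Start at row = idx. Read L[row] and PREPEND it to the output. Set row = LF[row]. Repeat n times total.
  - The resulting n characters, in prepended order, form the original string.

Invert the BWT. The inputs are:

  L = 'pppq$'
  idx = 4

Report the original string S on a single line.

Answer: qppp$

Derivation:
LF mapping: 1 2 3 4 0
Walk LF starting at row 4, prepending L[row]:
  step 1: row=4, L[4]='$', prepend. Next row=LF[4]=0
  step 2: row=0, L[0]='p', prepend. Next row=LF[0]=1
  step 3: row=1, L[1]='p', prepend. Next row=LF[1]=2
  step 4: row=2, L[2]='p', prepend. Next row=LF[2]=3
  step 5: row=3, L[3]='q', prepend. Next row=LF[3]=4
Reversed output: qppp$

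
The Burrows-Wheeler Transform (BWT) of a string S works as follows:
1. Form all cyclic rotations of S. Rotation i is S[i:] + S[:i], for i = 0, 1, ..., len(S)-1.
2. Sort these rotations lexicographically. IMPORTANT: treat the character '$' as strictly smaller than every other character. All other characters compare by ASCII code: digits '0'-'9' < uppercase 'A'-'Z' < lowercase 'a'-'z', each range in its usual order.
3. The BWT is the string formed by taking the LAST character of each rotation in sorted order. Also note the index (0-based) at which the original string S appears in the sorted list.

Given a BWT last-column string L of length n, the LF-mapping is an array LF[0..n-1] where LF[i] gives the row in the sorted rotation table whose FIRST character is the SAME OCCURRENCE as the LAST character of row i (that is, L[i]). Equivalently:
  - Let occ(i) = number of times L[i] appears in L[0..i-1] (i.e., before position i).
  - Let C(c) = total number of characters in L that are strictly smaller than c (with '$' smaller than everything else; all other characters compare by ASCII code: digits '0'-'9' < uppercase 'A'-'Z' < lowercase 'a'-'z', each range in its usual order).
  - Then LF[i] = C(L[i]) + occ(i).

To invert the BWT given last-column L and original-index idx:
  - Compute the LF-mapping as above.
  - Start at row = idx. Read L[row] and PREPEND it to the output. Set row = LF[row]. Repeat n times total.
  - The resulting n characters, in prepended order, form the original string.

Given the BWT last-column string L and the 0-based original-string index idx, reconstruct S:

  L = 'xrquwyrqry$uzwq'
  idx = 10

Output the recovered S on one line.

Answer: wywrqquqzyrrux$

Derivation:
LF mapping: 11 4 1 7 9 12 5 2 6 13 0 8 14 10 3
Walk LF starting at row 10, prepending L[row]:
  step 1: row=10, L[10]='$', prepend. Next row=LF[10]=0
  step 2: row=0, L[0]='x', prepend. Next row=LF[0]=11
  step 3: row=11, L[11]='u', prepend. Next row=LF[11]=8
  step 4: row=8, L[8]='r', prepend. Next row=LF[8]=6
  step 5: row=6, L[6]='r', prepend. Next row=LF[6]=5
  step 6: row=5, L[5]='y', prepend. Next row=LF[5]=12
  step 7: row=12, L[12]='z', prepend. Next row=LF[12]=14
  step 8: row=14, L[14]='q', prepend. Next row=LF[14]=3
  step 9: row=3, L[3]='u', prepend. Next row=LF[3]=7
  step 10: row=7, L[7]='q', prepend. Next row=LF[7]=2
  step 11: row=2, L[2]='q', prepend. Next row=LF[2]=1
  step 12: row=1, L[1]='r', prepend. Next row=LF[1]=4
  step 13: row=4, L[4]='w', prepend. Next row=LF[4]=9
  step 14: row=9, L[9]='y', prepend. Next row=LF[9]=13
  step 15: row=13, L[13]='w', prepend. Next row=LF[13]=10
Reversed output: wywrqquqzyrrux$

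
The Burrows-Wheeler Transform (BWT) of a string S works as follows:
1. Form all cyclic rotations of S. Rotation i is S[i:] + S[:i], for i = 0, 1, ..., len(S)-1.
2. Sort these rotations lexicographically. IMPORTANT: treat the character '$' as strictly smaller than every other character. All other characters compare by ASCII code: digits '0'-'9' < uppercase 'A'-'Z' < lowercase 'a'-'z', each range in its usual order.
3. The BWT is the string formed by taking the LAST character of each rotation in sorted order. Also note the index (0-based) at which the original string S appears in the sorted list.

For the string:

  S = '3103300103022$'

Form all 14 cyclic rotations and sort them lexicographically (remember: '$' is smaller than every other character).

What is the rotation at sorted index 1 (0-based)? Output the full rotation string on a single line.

Answer: 00103022$31033

Derivation:
All 14 rotations (rotation i = S[i:]+S[:i]):
  rot[0] = 3103300103022$
  rot[1] = 103300103022$3
  rot[2] = 03300103022$31
  rot[3] = 3300103022$310
  rot[4] = 300103022$3103
  rot[5] = 00103022$31033
  rot[6] = 0103022$310330
  rot[7] = 103022$3103300
  rot[8] = 03022$31033001
  rot[9] = 3022$310330010
  rot[10] = 022$3103300103
  rot[11] = 22$31033001030
  rot[12] = 2$310330010302
  rot[13] = $3103300103022
Sorted (with $ < everything):
  sorted[0] = $3103300103022
  sorted[1] = 00103022$31033
  sorted[2] = 0103022$310330
  sorted[3] = 022$3103300103
  sorted[4] = 03022$31033001
  sorted[5] = 03300103022$31
  sorted[6] = 103022$3103300
  sorted[7] = 103300103022$3
  sorted[8] = 2$310330010302
  sorted[9] = 22$31033001030
  sorted[10] = 300103022$3103
  sorted[11] = 3022$310330010
  sorted[12] = 3103300103022$
  sorted[13] = 3300103022$310
sorted[1] = 00103022$31033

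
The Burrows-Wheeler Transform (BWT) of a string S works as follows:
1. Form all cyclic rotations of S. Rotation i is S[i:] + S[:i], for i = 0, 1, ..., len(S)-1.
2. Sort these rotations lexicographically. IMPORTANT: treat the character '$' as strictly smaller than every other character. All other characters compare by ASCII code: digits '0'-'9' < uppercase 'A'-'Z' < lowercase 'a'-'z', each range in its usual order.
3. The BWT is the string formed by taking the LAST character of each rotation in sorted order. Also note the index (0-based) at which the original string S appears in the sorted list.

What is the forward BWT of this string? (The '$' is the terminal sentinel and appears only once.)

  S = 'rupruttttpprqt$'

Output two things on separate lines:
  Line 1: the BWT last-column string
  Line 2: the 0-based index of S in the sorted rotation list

All 15 rotations (rotation i = S[i:]+S[:i]):
  rot[0] = rupruttttpprqt$
  rot[1] = upruttttpprqt$r
  rot[2] = pruttttpprqt$ru
  rot[3] = ruttttpprqt$rup
  rot[4] = uttttpprqt$rupr
  rot[5] = ttttpprqt$rupru
  rot[6] = tttpprqt$ruprut
  rot[7] = ttpprqt$ruprutt
  rot[8] = tpprqt$rupruttt
  rot[9] = pprqt$ruprutttt
  rot[10] = prqt$rupruttttp
  rot[11] = rqt$rupruttttpp
  rot[12] = qt$rupruttttppr
  rot[13] = t$rupruttttpprq
  rot[14] = $rupruttttpprqt
Sorted (with $ < everything):
  sorted[0] = $rupruttttpprqt  (last char: 't')
  sorted[1] = pprqt$ruprutttt  (last char: 't')
  sorted[2] = prqt$rupruttttp  (last char: 'p')
  sorted[3] = pruttttpprqt$ru  (last char: 'u')
  sorted[4] = qt$rupruttttppr  (last char: 'r')
  sorted[5] = rqt$rupruttttpp  (last char: 'p')
  sorted[6] = rupruttttpprqt$  (last char: '$')
  sorted[7] = ruttttpprqt$rup  (last char: 'p')
  sorted[8] = t$rupruttttpprq  (last char: 'q')
  sorted[9] = tpprqt$rupruttt  (last char: 't')
  sorted[10] = ttpprqt$ruprutt  (last char: 't')
  sorted[11] = tttpprqt$ruprut  (last char: 't')
  sorted[12] = ttttpprqt$rupru  (last char: 'u')
  sorted[13] = upruttttpprqt$r  (last char: 'r')
  sorted[14] = uttttpprqt$rupr  (last char: 'r')
Last column: ttpurp$pqttturr
Original string S is at sorted index 6

Answer: ttpurp$pqttturr
6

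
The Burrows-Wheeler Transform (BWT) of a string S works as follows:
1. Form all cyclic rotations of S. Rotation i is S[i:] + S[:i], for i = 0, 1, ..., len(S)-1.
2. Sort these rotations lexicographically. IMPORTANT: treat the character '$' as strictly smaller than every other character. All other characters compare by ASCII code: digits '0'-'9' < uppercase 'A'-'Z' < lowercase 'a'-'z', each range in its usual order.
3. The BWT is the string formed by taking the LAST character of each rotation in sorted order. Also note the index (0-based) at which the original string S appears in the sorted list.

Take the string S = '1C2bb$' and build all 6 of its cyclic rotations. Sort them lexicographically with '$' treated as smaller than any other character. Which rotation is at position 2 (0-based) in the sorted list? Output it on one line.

Answer: 2bb$1C

Derivation:
All 6 rotations (rotation i = S[i:]+S[:i]):
  rot[0] = 1C2bb$
  rot[1] = C2bb$1
  rot[2] = 2bb$1C
  rot[3] = bb$1C2
  rot[4] = b$1C2b
  rot[5] = $1C2bb
Sorted (with $ < everything):
  sorted[0] = $1C2bb
  sorted[1] = 1C2bb$
  sorted[2] = 2bb$1C
  sorted[3] = C2bb$1
  sorted[4] = b$1C2b
  sorted[5] = bb$1C2
sorted[2] = 2bb$1C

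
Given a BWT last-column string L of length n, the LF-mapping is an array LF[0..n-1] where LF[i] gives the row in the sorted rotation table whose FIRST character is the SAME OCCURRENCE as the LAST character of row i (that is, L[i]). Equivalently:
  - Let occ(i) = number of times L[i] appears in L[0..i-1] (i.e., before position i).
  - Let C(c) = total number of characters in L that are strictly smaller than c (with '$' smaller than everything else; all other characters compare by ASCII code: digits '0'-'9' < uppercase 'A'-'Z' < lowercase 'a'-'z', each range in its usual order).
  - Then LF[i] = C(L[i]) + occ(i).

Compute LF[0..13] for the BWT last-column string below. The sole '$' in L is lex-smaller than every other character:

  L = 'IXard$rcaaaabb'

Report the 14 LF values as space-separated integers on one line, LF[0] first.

Char counts: '$':1, 'I':1, 'X':1, 'a':5, 'b':2, 'c':1, 'd':1, 'r':2
C (first-col start): C('$')=0, C('I')=1, C('X')=2, C('a')=3, C('b')=8, C('c')=10, C('d')=11, C('r')=12
L[0]='I': occ=0, LF[0]=C('I')+0=1+0=1
L[1]='X': occ=0, LF[1]=C('X')+0=2+0=2
L[2]='a': occ=0, LF[2]=C('a')+0=3+0=3
L[3]='r': occ=0, LF[3]=C('r')+0=12+0=12
L[4]='d': occ=0, LF[4]=C('d')+0=11+0=11
L[5]='$': occ=0, LF[5]=C('$')+0=0+0=0
L[6]='r': occ=1, LF[6]=C('r')+1=12+1=13
L[7]='c': occ=0, LF[7]=C('c')+0=10+0=10
L[8]='a': occ=1, LF[8]=C('a')+1=3+1=4
L[9]='a': occ=2, LF[9]=C('a')+2=3+2=5
L[10]='a': occ=3, LF[10]=C('a')+3=3+3=6
L[11]='a': occ=4, LF[11]=C('a')+4=3+4=7
L[12]='b': occ=0, LF[12]=C('b')+0=8+0=8
L[13]='b': occ=1, LF[13]=C('b')+1=8+1=9

Answer: 1 2 3 12 11 0 13 10 4 5 6 7 8 9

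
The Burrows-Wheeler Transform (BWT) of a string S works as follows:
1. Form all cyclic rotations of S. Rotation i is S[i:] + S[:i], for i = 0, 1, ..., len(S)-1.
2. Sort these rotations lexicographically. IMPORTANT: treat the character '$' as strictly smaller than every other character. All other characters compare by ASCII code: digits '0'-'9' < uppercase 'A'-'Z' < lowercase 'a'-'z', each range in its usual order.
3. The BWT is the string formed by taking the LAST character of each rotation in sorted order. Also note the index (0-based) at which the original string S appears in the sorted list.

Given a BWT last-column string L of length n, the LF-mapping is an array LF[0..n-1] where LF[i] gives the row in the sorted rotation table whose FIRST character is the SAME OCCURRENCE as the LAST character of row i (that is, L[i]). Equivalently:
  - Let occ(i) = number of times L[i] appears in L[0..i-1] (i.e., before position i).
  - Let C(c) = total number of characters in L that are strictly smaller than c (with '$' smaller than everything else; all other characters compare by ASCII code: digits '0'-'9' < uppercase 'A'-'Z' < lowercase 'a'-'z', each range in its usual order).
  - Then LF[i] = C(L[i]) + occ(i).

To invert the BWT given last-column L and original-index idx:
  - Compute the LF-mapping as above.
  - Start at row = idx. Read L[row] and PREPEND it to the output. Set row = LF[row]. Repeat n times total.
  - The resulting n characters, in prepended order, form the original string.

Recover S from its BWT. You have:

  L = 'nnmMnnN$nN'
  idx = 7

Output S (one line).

Answer: nmNnMNnnn$

Derivation:
LF mapping: 5 6 4 1 7 8 2 0 9 3
Walk LF starting at row 7, prepending L[row]:
  step 1: row=7, L[7]='$', prepend. Next row=LF[7]=0
  step 2: row=0, L[0]='n', prepend. Next row=LF[0]=5
  step 3: row=5, L[5]='n', prepend. Next row=LF[5]=8
  step 4: row=8, L[8]='n', prepend. Next row=LF[8]=9
  step 5: row=9, L[9]='N', prepend. Next row=LF[9]=3
  step 6: row=3, L[3]='M', prepend. Next row=LF[3]=1
  step 7: row=1, L[1]='n', prepend. Next row=LF[1]=6
  step 8: row=6, L[6]='N', prepend. Next row=LF[6]=2
  step 9: row=2, L[2]='m', prepend. Next row=LF[2]=4
  step 10: row=4, L[4]='n', prepend. Next row=LF[4]=7
Reversed output: nmNnMNnnn$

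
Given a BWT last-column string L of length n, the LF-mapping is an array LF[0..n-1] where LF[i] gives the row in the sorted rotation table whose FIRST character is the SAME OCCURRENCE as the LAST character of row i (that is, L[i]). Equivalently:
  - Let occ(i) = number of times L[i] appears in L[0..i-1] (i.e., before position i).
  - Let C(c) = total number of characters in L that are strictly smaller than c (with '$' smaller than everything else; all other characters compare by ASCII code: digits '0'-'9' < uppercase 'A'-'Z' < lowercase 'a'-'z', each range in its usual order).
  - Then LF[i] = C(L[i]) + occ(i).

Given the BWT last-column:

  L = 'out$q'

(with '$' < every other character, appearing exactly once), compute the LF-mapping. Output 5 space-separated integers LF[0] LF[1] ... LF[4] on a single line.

Char counts: '$':1, 'o':1, 'q':1, 't':1, 'u':1
C (first-col start): C('$')=0, C('o')=1, C('q')=2, C('t')=3, C('u')=4
L[0]='o': occ=0, LF[0]=C('o')+0=1+0=1
L[1]='u': occ=0, LF[1]=C('u')+0=4+0=4
L[2]='t': occ=0, LF[2]=C('t')+0=3+0=3
L[3]='$': occ=0, LF[3]=C('$')+0=0+0=0
L[4]='q': occ=0, LF[4]=C('q')+0=2+0=2

Answer: 1 4 3 0 2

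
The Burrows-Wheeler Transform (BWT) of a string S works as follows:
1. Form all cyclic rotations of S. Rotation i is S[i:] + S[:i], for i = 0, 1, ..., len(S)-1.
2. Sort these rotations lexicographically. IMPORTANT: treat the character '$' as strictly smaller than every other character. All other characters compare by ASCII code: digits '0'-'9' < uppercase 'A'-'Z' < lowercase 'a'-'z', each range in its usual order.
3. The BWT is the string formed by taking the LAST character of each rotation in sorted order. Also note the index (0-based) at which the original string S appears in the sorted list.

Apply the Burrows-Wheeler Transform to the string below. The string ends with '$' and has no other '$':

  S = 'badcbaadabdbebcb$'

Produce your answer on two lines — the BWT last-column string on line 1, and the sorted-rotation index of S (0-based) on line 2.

Answer: bbdabcc$eadbdabab
7

Derivation:
All 17 rotations (rotation i = S[i:]+S[:i]):
  rot[0] = badcbaadabdbebcb$
  rot[1] = adcbaadabdbebcb$b
  rot[2] = dcbaadabdbebcb$ba
  rot[3] = cbaadabdbebcb$bad
  rot[4] = baadabdbebcb$badc
  rot[5] = aadabdbebcb$badcb
  rot[6] = adabdbebcb$badcba
  rot[7] = dabdbebcb$badcbaa
  rot[8] = abdbebcb$badcbaad
  rot[9] = bdbebcb$badcbaada
  rot[10] = dbebcb$badcbaadab
  rot[11] = bebcb$badcbaadabd
  rot[12] = ebcb$badcbaadabdb
  rot[13] = bcb$badcbaadabdbe
  rot[14] = cb$badcbaadabdbeb
  rot[15] = b$badcbaadabdbebc
  rot[16] = $badcbaadabdbebcb
Sorted (with $ < everything):
  sorted[0] = $badcbaadabdbebcb  (last char: 'b')
  sorted[1] = aadabdbebcb$badcb  (last char: 'b')
  sorted[2] = abdbebcb$badcbaad  (last char: 'd')
  sorted[3] = adabdbebcb$badcba  (last char: 'a')
  sorted[4] = adcbaadabdbebcb$b  (last char: 'b')
  sorted[5] = b$badcbaadabdbebc  (last char: 'c')
  sorted[6] = baadabdbebcb$badc  (last char: 'c')
  sorted[7] = badcbaadabdbebcb$  (last char: '$')
  sorted[8] = bcb$badcbaadabdbe  (last char: 'e')
  sorted[9] = bdbebcb$badcbaada  (last char: 'a')
  sorted[10] = bebcb$badcbaadabd  (last char: 'd')
  sorted[11] = cb$badcbaadabdbeb  (last char: 'b')
  sorted[12] = cbaadabdbebcb$bad  (last char: 'd')
  sorted[13] = dabdbebcb$badcbaa  (last char: 'a')
  sorted[14] = dbebcb$badcbaadab  (last char: 'b')
  sorted[15] = dcbaadabdbebcb$ba  (last char: 'a')
  sorted[16] = ebcb$badcbaadabdb  (last char: 'b')
Last column: bbdabcc$eadbdabab
Original string S is at sorted index 7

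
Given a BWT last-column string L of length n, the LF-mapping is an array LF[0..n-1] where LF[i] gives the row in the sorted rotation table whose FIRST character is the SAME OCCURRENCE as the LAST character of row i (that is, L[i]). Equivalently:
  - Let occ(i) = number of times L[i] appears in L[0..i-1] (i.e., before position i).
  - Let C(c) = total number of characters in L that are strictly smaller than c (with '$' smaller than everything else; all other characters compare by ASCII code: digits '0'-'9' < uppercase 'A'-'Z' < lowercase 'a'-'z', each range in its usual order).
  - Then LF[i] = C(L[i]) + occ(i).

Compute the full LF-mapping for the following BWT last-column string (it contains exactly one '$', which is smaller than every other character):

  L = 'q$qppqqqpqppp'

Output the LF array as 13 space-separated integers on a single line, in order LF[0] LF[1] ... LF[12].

Answer: 7 0 8 1 2 9 10 11 3 12 4 5 6

Derivation:
Char counts: '$':1, 'p':6, 'q':6
C (first-col start): C('$')=0, C('p')=1, C('q')=7
L[0]='q': occ=0, LF[0]=C('q')+0=7+0=7
L[1]='$': occ=0, LF[1]=C('$')+0=0+0=0
L[2]='q': occ=1, LF[2]=C('q')+1=7+1=8
L[3]='p': occ=0, LF[3]=C('p')+0=1+0=1
L[4]='p': occ=1, LF[4]=C('p')+1=1+1=2
L[5]='q': occ=2, LF[5]=C('q')+2=7+2=9
L[6]='q': occ=3, LF[6]=C('q')+3=7+3=10
L[7]='q': occ=4, LF[7]=C('q')+4=7+4=11
L[8]='p': occ=2, LF[8]=C('p')+2=1+2=3
L[9]='q': occ=5, LF[9]=C('q')+5=7+5=12
L[10]='p': occ=3, LF[10]=C('p')+3=1+3=4
L[11]='p': occ=4, LF[11]=C('p')+4=1+4=5
L[12]='p': occ=5, LF[12]=C('p')+5=1+5=6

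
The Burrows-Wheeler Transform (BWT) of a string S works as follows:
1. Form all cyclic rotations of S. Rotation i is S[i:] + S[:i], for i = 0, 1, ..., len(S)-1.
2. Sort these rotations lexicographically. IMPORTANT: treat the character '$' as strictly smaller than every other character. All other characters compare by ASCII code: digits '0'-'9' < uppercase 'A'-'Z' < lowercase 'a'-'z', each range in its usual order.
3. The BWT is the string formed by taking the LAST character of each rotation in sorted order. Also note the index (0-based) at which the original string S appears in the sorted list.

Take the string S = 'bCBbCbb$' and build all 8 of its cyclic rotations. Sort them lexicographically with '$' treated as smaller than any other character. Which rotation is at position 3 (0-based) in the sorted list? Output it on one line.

Answer: Cbb$bCBb

Derivation:
All 8 rotations (rotation i = S[i:]+S[:i]):
  rot[0] = bCBbCbb$
  rot[1] = CBbCbb$b
  rot[2] = BbCbb$bC
  rot[3] = bCbb$bCB
  rot[4] = Cbb$bCBb
  rot[5] = bb$bCBbC
  rot[6] = b$bCBbCb
  rot[7] = $bCBbCbb
Sorted (with $ < everything):
  sorted[0] = $bCBbCbb
  sorted[1] = BbCbb$bC
  sorted[2] = CBbCbb$b
  sorted[3] = Cbb$bCBb
  sorted[4] = b$bCBbCb
  sorted[5] = bCBbCbb$
  sorted[6] = bCbb$bCB
  sorted[7] = bb$bCBbC
sorted[3] = Cbb$bCBb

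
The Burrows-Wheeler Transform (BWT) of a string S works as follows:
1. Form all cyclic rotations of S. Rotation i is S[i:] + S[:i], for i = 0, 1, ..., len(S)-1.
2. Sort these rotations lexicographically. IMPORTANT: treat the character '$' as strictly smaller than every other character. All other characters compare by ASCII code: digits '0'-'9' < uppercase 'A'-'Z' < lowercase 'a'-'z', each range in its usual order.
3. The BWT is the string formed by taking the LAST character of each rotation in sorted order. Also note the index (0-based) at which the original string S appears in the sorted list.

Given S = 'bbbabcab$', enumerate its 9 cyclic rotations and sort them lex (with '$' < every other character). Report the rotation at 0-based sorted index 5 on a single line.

Answer: bbabcab$b

Derivation:
All 9 rotations (rotation i = S[i:]+S[:i]):
  rot[0] = bbbabcab$
  rot[1] = bbabcab$b
  rot[2] = babcab$bb
  rot[3] = abcab$bbb
  rot[4] = bcab$bbba
  rot[5] = cab$bbbab
  rot[6] = ab$bbbabc
  rot[7] = b$bbbabca
  rot[8] = $bbbabcab
Sorted (with $ < everything):
  sorted[0] = $bbbabcab
  sorted[1] = ab$bbbabc
  sorted[2] = abcab$bbb
  sorted[3] = b$bbbabca
  sorted[4] = babcab$bb
  sorted[5] = bbabcab$b
  sorted[6] = bbbabcab$
  sorted[7] = bcab$bbba
  sorted[8] = cab$bbbab
sorted[5] = bbabcab$b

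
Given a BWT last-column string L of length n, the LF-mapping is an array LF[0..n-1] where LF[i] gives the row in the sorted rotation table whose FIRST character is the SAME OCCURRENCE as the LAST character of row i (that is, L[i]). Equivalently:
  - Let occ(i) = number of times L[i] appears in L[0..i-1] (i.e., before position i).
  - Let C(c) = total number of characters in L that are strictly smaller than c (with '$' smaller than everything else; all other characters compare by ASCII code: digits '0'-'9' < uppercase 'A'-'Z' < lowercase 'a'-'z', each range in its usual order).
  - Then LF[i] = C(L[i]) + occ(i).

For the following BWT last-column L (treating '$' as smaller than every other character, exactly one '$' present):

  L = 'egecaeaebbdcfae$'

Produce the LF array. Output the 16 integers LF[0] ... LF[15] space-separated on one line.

Char counts: '$':1, 'a':3, 'b':2, 'c':2, 'd':1, 'e':5, 'f':1, 'g':1
C (first-col start): C('$')=0, C('a')=1, C('b')=4, C('c')=6, C('d')=8, C('e')=9, C('f')=14, C('g')=15
L[0]='e': occ=0, LF[0]=C('e')+0=9+0=9
L[1]='g': occ=0, LF[1]=C('g')+0=15+0=15
L[2]='e': occ=1, LF[2]=C('e')+1=9+1=10
L[3]='c': occ=0, LF[3]=C('c')+0=6+0=6
L[4]='a': occ=0, LF[4]=C('a')+0=1+0=1
L[5]='e': occ=2, LF[5]=C('e')+2=9+2=11
L[6]='a': occ=1, LF[6]=C('a')+1=1+1=2
L[7]='e': occ=3, LF[7]=C('e')+3=9+3=12
L[8]='b': occ=0, LF[8]=C('b')+0=4+0=4
L[9]='b': occ=1, LF[9]=C('b')+1=4+1=5
L[10]='d': occ=0, LF[10]=C('d')+0=8+0=8
L[11]='c': occ=1, LF[11]=C('c')+1=6+1=7
L[12]='f': occ=0, LF[12]=C('f')+0=14+0=14
L[13]='a': occ=2, LF[13]=C('a')+2=1+2=3
L[14]='e': occ=4, LF[14]=C('e')+4=9+4=13
L[15]='$': occ=0, LF[15]=C('$')+0=0+0=0

Answer: 9 15 10 6 1 11 2 12 4 5 8 7 14 3 13 0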